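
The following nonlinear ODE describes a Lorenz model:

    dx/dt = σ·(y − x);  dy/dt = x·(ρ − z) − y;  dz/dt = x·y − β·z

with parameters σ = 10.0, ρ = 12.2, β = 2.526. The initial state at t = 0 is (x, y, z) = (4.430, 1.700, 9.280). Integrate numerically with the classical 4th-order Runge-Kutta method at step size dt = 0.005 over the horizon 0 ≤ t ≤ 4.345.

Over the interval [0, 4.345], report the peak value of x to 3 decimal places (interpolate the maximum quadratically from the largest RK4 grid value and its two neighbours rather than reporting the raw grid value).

t=0.000: state=(4.430, 1.700, 9.280)
step 1 (dt=0.005): k1=(-27.300, 11.236, -15.910), k2=(-26.337, 11.182, -15.803), k3=(-26.362, 11.188, -15.800), k4=(-25.423, 11.134, -15.694); state += dt/6·(k1+2k2+2k3+k4)
t=0.005: state=(4.298, 1.756, 9.201)
t=0.010: state=(4.176, 1.811, 9.123)
t=0.015: state=(4.062, 1.866, 9.046)
continuing one RK4 step at a time; state shown every 40 steps (Δt=0.2):
t=0.200: state=(3.298, 3.919, 7.066)
t=0.400: state=(5.577, 7.050, 8.195)
t=0.600: state=(7.483, 7.344, 13.363)
t=0.800: state=(5.216, 3.775, 13.548)
t=1.000: state=(3.498, 3.269, 10.277)
t=1.200: state=(4.021, 4.702, 8.454)
t=1.400: state=(5.857, 6.826, 9.749)
t=1.600: state=(6.702, 6.354, 12.981)
t=1.800: state=(5.076, 4.189, 12.586)
t=2.000: state=(4.096, 4.042, 10.324)
t=2.200: state=(4.704, 5.296, 9.393)
t=2.400: state=(5.987, 6.494, 10.831)
t=2.600: state=(6.084, 5.659, 12.583)
t=2.800: state=(4.947, 4.448, 11.828)
t=3.000: state=(4.530, 4.623, 10.355)
t=3.200: state=(5.157, 5.614, 10.136)
t=3.400: state=(5.910, 6.085, 11.391)
t=3.600: state=(5.654, 5.287, 12.137)
t=3.800: state=(4.935, 4.691, 11.350)
t=4.000: state=(4.863, 5.024, 10.493)
t=4.200: state=(5.395, 5.694, 10.685)
t=4.345: state=(5.714, 5.818, 11.345)
largest grid value and its neighbours: x(0.585)=7.48784, x(0.590)=7.49001, x(0.595)=7.48853
parabola through these three points peaks at t≈0.590 with x≈7.49003

max x = 7.490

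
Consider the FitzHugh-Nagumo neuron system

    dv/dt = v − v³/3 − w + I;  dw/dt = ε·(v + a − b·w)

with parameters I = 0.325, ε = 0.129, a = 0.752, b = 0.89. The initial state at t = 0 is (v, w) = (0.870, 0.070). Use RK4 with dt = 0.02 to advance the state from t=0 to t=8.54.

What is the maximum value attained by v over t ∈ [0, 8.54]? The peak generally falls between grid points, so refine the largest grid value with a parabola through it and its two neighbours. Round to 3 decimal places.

t=0.000: state=(0.870, 0.070)
step 1 (dt=0.02): k1=(0.905, 0.201), k2=(0.906, 0.202), k3=(0.906, 0.202), k4=(0.906, 0.203); state += dt/6·(k1+2k2+2k3+k4)
t=0.020: state=(0.888, 0.074)
t=0.040: state=(0.906, 0.078)
t=0.060: state=(0.924, 0.082)
continuing one RK4 step at a time; state shown every 25 steps (Δt=0.5):
t=0.500: state=(1.292, 0.182)
t=1.000: state=(1.551, 0.309)
t=1.500: state=(1.639, 0.439)
t=2.000: state=(1.634, 0.565)
t=2.500: state=(1.590, 0.682)
t=3.000: state=(1.531, 0.789)
t=3.500: state=(1.463, 0.886)
t=4.000: state=(1.390, 0.973)
t=4.500: state=(1.310, 1.050)
t=5.000: state=(1.224, 1.118)
t=5.500: state=(1.129, 1.177)
t=6.000: state=(1.020, 1.226)
t=6.500: state=(0.891, 1.264)
t=7.000: state=(0.731, 1.292)
t=7.500: state=(0.514, 1.306)
t=8.000: state=(0.197, 1.304)
t=8.500: state=(-0.302, 1.276)
t=8.540: state=(-0.353, 1.272)
largest grid value and its neighbours: v(1.680)=1.64382, v(1.700)=1.64383, v(1.720)=1.64373
parabola through these three points peaks at t≈1.691 with v≈1.64384

max v = 1.644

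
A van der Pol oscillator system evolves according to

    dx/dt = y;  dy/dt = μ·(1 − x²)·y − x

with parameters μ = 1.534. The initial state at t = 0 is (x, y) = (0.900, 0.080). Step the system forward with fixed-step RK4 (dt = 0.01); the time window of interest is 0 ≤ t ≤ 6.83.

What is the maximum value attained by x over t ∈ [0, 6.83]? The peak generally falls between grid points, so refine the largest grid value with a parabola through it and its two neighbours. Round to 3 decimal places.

t=0.000: state=(0.900, 0.080)
step 1 (dt=0.01): k1=(0.080, -0.877), k2=(0.076, -0.878), k3=(0.076, -0.878), k4=(0.071, -0.880); state += dt/6·(k1+2k2+2k3+k4)
t=0.010: state=(0.901, 0.071)
t=0.020: state=(0.901, 0.062)
t=0.030: state=(0.902, 0.054)
continuing one RK4 step at a time; state shown every 25 steps (Δt=0.25):
t=0.250: state=(0.892, -0.148)
t=0.500: state=(0.825, -0.390)
t=0.750: state=(0.694, -0.667)
t=1.000: state=(0.485, -1.024)
t=1.250: state=(0.169, -1.537)
t=1.500: state=(-0.299, -2.227)
t=1.750: state=(-0.924, -2.645)
t=2.000: state=(-1.515, -1.867)
t=2.250: state=(-1.818, -0.614)
t=2.500: state=(-1.875, 0.061)
t=2.750: state=(-1.821, 0.326)
t=3.000: state=(-1.723, 0.447)
t=3.250: state=(-1.601, 0.532)
t=3.500: state=(-1.457, 0.619)
t=3.750: state=(-1.289, 0.734)
t=4.000: state=(-1.086, 0.903)
t=4.250: state=(-0.829, 1.175)
t=4.500: state=(-0.482, 1.639)
t=4.750: state=(0.017, 2.409)
t=5.000: state=(0.730, 3.215)
t=5.250: state=(1.500, 2.588)
t=5.500: state=(1.926, 0.875)
t=5.750: state=(2.015, -0.014)
t=6.000: state=(1.969, -0.303)
t=6.250: state=(1.878, -0.409)
t=6.500: state=(1.768, -0.471)
t=6.750: state=(1.642, -0.531)
t=6.830: state=(1.599, -0.553)
largest grid value and its neighbours: x(5.730)=2.01479, x(5.740)=2.01495, x(5.750)=2.01491
parabola through these three points peaks at t≈5.743 with x≈2.01496

max x = 2.015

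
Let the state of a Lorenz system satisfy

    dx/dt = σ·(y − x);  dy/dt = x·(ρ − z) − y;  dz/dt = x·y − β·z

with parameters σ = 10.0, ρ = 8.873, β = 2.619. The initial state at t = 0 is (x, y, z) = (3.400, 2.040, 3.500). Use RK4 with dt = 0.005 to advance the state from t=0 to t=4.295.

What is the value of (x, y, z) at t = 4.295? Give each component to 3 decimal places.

t=0.000: state=(3.400, 2.040, 3.500)
step 1 (dt=0.005): k1=(-13.600, 16.228, -2.231), k2=(-12.854, 16.024, -2.149), k3=(-12.878, 16.034, -2.147), k4=(-12.154, 15.838, -2.066); state += dt/6·(k1+2k2+2k3+k4)
t=0.005: state=(3.336, 2.120, 3.489)
t=0.010: state=(3.278, 2.198, 3.479)
t=0.015: state=(3.228, 2.275, 3.470)
continuing one RK4 step at a time; state shown every 40 steps (Δt=0.2):
t=0.200: state=(3.802, 4.806, 3.903)
t=0.400: state=(6.075, 6.999, 7.238)
t=0.600: state=(6.100, 5.181, 10.623)
t=0.800: state=(3.908, 3.019, 9.247)
t=1.000: state=(3.013, 2.963, 6.944)
t=1.200: state=(3.479, 3.949, 5.820)
t=1.400: state=(4.688, 5.340, 6.484)
t=1.600: state=(5.561, 5.650, 8.487)
t=1.800: state=(4.982, 4.441, 9.234)
t=2.000: state=(4.021, 3.703, 8.195)
t=2.200: state=(3.824, 3.930, 7.105)
t=2.400: state=(4.312, 4.647, 6.928)
t=2.600: state=(4.927, 5.139, 7.718)
t=2.800: state=(4.986, 4.836, 8.507)
t=3.000: state=(4.517, 4.267, 8.374)
t=3.200: state=(4.189, 4.133, 7.742)
t=3.400: state=(4.287, 4.422, 7.383)
t=3.600: state=(4.614, 4.771, 7.587)
t=3.800: state=(4.794, 4.800, 8.050)
t=4.000: state=(4.654, 4.533, 8.210)
t=4.200: state=(4.424, 4.340, 7.967)
t=4.295: state=(4.369, 4.339, 7.813)

(x, y, z) = (4.369, 4.339, 7.813)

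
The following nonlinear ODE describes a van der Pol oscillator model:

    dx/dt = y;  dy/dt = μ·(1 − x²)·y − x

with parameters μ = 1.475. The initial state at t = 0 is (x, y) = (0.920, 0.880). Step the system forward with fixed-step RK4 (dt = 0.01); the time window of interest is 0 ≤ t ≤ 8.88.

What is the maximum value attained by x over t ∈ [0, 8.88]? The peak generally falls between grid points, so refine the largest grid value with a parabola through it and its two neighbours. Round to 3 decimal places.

t=0.000: state=(0.920, 0.880)
step 1 (dt=0.01): k1=(0.880, -0.721), k2=(0.876, -0.736), k3=(0.876, -0.736), k4=(0.873, -0.752); state += dt/6·(k1+2k2+2k3+k4)
t=0.010: state=(0.929, 0.873)
t=0.020: state=(0.937, 0.865)
t=0.030: state=(0.946, 0.857)
continuing one RK4 step at a time; state shown every 50 steps (Δt=0.5):
t=0.500: state=(1.220, 0.264)
t=1.000: state=(1.193, -0.334)
t=1.500: state=(0.907, -0.823)
t=2.000: state=(0.314, -1.669)
t=2.500: state=(-0.882, -2.967)
t=3.000: state=(-1.899, -0.689)
t=3.500: state=(-1.910, 0.326)
t=4.000: state=(-1.694, 0.512)
t=4.500: state=(-1.399, 0.681)
t=5.000: state=(-0.986, 1.018)
t=5.500: state=(-0.290, 1.924)
t=6.000: state=(1.059, 3.154)
t=6.500: state=(1.986, 0.431)
t=7.000: state=(1.937, -0.360)
t=7.500: state=(1.715, -0.511)
t=8.000: state=(1.424, -0.667)
t=8.500: state=(1.022, -0.984)
t=8.880: state=(0.557, -1.536)
largest grid value and its neighbours: x(6.640)=2.01462, x(6.650)=2.01474, x(6.660)=2.01466
parabola through these three points peaks at t≈6.651 with x≈2.01474

max x = 2.015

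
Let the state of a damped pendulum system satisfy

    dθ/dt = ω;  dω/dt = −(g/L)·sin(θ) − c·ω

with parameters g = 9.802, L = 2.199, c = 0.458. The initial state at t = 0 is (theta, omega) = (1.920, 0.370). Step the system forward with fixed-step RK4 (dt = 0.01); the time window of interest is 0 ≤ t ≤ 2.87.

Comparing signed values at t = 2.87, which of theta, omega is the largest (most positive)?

largest component: omega

t=0.000: state=(1.920, 0.370)
step 1 (dt=0.01): k1=(0.370, -4.358), k2=(0.348, -4.345), k3=(0.348, -4.345), k4=(0.327, -4.333); state += dt/6·(k1+2k2+2k3+k4)
t=0.010: state=(1.923, 0.327)
t=0.020: state=(1.927, 0.283)
t=0.030: state=(1.929, 0.240)
continuing one RK4 step at a time; state shown every 10 steps (Δt=0.1):
t=0.100: state=(1.936, -0.054)
t=0.200: state=(1.910, -0.460)
t=0.300: state=(1.844, -0.855)
t=0.400: state=(1.739, -1.241)
t=0.500: state=(1.596, -1.619)
t=0.600: state=(1.416, -1.980)
t=0.700: state=(1.201, -2.312)
t=0.800: state=(0.955, -2.592)
t=0.900: state=(0.685, -2.793)
t=1.000: state=(0.400, -2.893)
t=1.100: state=(0.111, -2.872)
t=1.200: state=(-0.170, -2.730)
t=1.300: state=(-0.432, -2.477)
t=1.400: state=(-0.663, -2.139)
t=1.500: state=(-0.857, -1.742)
t=1.600: state=(-1.010, -1.313)
t=1.700: state=(-1.120, -0.872)
t=1.800: state=(-1.185, -0.435)
t=1.900: state=(-1.207, -0.009)
t=2.000: state=(-1.187, 0.397)
t=2.100: state=(-1.128, 0.779)
t=2.200: state=(-1.033, 1.129)
t=2.300: state=(-0.904, 1.438)
t=2.400: state=(-0.747, 1.694)
t=2.500: state=(-0.567, 1.884)
t=2.600: state=(-0.373, 1.997)
t=2.700: state=(-0.171, 2.024)
t=2.800: state=(0.029, 1.963)
t=2.870: state=(0.164, 1.872)
compare at T: theta=0.164, omega=1.872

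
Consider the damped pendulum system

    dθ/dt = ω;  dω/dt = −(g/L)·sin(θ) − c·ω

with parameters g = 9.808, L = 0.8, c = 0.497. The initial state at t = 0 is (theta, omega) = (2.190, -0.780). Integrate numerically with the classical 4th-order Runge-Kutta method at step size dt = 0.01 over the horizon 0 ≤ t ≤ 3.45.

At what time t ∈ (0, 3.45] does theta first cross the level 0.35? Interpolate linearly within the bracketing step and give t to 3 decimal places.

t=0.000: state=(2.190, -0.780)
step 1 (dt=0.01): k1=(-0.780, -9.596), k2=(-0.828, -9.600), k3=(-0.828, -9.602), k4=(-0.876, -9.607); state += dt/6·(k1+2k2+2k3+k4)
t=0.010: state=(2.182, -0.876)
t=0.020: state=(2.172, -0.972)
t=0.030: state=(2.162, -1.069)
continuing one RK4 step at a time; state shown every 20 steps (Δt=0.2):
t=0.200: state=(1.838, -2.773)
t=0.400: state=(1.076, -4.779)
t=0.530: state=(0.399, -5.503)
next step: t=0.540: state=(0.344, -5.520) — theta has crossed 0.35
linear interpolation between t=0.530 (0.39900) and t=0.540 (0.34388) → t≈0.539

t = 0.539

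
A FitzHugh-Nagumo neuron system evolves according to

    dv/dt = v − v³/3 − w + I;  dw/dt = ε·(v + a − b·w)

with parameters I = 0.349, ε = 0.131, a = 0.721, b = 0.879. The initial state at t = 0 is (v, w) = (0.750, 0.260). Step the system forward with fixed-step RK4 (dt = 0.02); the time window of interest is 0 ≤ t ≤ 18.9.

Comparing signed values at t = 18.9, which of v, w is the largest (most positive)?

t=0.000: state=(0.750, 0.260)
step 1 (dt=0.02): k1=(0.698, 0.163), k2=(0.700, 0.163), k3=(0.700, 0.163), k4=(0.701, 0.164); state += dt/6·(k1+2k2+2k3+k4)
t=0.020: state=(0.764, 0.263)
t=0.040: state=(0.778, 0.267)
t=0.060: state=(0.792, 0.270)
continuing one RK4 step at a time; state shown every 50 steps (Δt=1):
t=1.000: state=(1.369, 0.456)
t=2.000: state=(1.537, 0.680)
t=3.000: state=(1.464, 0.882)
t=4.000: state=(1.329, 1.048)
t=5.000: state=(1.160, 1.177)
t=6.000: state=(0.941, 1.269)
t=7.000: state=(0.612, 1.318)
t=8.000: state=(-0.053, 1.303)
t=9.000: state=(-1.418, 1.162)
t=10.000: state=(-1.946, 0.903)
t=11.000: state=(-1.900, 0.655)
t=12.000: state=(-1.816, 0.443)
t=13.000: state=(-1.731, 0.265)
t=14.000: state=(-1.650, 0.116)
t=15.000: state=(-1.571, -0.006)
t=16.000: state=(-1.495, -0.106)
t=17.000: state=(-1.422, -0.186)
t=18.000: state=(-1.352, -0.248)
t=18.900: state=(-1.291, -0.291)
compare at T: v=-1.291, w=-0.291

largest component: w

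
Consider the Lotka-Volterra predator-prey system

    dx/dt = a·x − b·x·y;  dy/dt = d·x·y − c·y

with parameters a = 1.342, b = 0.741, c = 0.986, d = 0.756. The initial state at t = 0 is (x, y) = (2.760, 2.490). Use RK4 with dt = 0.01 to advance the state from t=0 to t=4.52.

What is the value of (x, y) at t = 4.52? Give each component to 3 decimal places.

t=0.000: state=(2.760, 2.490)
step 1 (dt=0.01): k1=(-1.389, 2.740), k2=(-1.413, 2.742), k3=(-1.413, 2.742), k4=(-1.437, 2.744); state += dt/6·(k1+2k2+2k3+k4)
t=0.010: state=(2.746, 2.517)
t=0.020: state=(2.731, 2.545)
t=0.030: state=(2.716, 2.572)
continuing one RK4 step at a time; state shown every 20 steps (Δt=0.2):
t=0.200: state=(2.397, 3.025)
t=0.400: state=(1.937, 3.448)
t=0.600: state=(1.491, 3.666)
t=0.800: state=(1.130, 3.665)
t=1.000: state=(0.868, 3.495)
t=1.200: state=(0.689, 3.225)
t=1.400: state=(0.572, 2.911)
t=1.600: state=(0.498, 2.590)
t=1.800: state=(0.454, 2.284)
t=2.000: state=(0.432, 2.005)
t=2.200: state=(0.428, 1.756)
t=2.400: state=(0.438, 1.539)
t=2.600: state=(0.463, 1.353)
t=2.800: state=(0.501, 1.194)
t=3.000: state=(0.555, 1.062)
t=3.200: state=(0.625, 0.953)
t=3.400: state=(0.715, 0.866)
t=3.600: state=(0.827, 0.798)
t=3.800: state=(0.964, 0.750)
t=4.000: state=(1.131, 0.721)
t=4.200: state=(1.331, 0.713)
t=4.400: state=(1.564, 0.729)
t=4.520: state=(1.721, 0.751)

(x, y) = (1.721, 0.751)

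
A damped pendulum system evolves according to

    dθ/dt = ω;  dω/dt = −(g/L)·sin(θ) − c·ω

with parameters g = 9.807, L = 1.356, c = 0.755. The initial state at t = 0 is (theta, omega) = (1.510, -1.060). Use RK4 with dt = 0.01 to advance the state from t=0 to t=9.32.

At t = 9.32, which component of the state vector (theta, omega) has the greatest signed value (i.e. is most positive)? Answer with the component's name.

t=0.000: state=(1.510, -1.060)
step 1 (dt=0.01): k1=(-1.060, -6.419), k2=(-1.092, -6.392), k3=(-1.092, -6.392), k4=(-1.124, -6.365); state += dt/6·(k1+2k2+2k3+k4)
t=0.010: state=(1.499, -1.124)
t=0.020: state=(1.488, -1.187)
t=0.030: state=(1.475, -1.250)
continuing one RK4 step at a time; state shown every 50 steps (Δt=0.5):
t=0.500: state=(0.346, -3.078)
t=1.000: state=(-0.829, -1.086)
t=1.500: state=(-0.663, 1.512)
t=2.000: state=(0.242, 1.564)
t=2.500: state=(0.559, -0.344)
t=3.000: state=(0.080, -1.235)
t=3.500: state=(-0.349, -0.283)
t=4.000: state=(-0.198, 0.729)
t=4.500: state=(0.158, 0.494)
t=5.000: state=(0.199, -0.301)
t=5.500: state=(-0.029, -0.460)
t=6.000: state=(-0.148, 0.024)
t=6.500: state=(-0.039, 0.325)
t=7.000: state=(0.086, 0.112)
t=7.500: state=(0.061, -0.179)
t=8.000: state=(-0.035, -0.147)
t=8.500: state=(-0.055, 0.065)
t=9.000: state=(0.002, 0.126)
t=9.320: state=(0.033, 0.058)
compare at T: theta=0.033, omega=0.058

largest component: omega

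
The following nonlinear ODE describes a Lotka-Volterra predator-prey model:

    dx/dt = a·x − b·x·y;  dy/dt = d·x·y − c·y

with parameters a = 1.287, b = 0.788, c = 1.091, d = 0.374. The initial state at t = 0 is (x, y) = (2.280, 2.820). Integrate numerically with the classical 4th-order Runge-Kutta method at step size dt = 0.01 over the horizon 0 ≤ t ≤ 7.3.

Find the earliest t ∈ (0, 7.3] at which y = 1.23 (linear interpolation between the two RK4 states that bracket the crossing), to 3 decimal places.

t = 1.609

t=0.000: state=(2.280, 2.820)
step 1 (dt=0.01): k1=(-2.132, -0.672), k2=(-2.116, -0.682), k3=(-2.116, -0.682), k4=(-2.100, -0.693); state += dt/6·(k1+2k2+2k3+k4)
t=0.010: state=(2.259, 2.813)
t=0.020: state=(2.238, 2.806)
t=0.030: state=(2.217, 2.799)
continuing one RK4 step at a time; state shown every 25 steps (Δt=0.25):
t=0.250: state=(1.842, 2.599)
t=0.500: state=(1.564, 2.318)
t=0.750: state=(1.407, 2.026)
t=1.000: state=(1.338, 1.752)
t=1.250: state=(1.340, 1.511)
t=1.500: state=(1.401, 1.307)
t=1.600: state=(1.442, 1.236)
next step: t=1.610: state=(1.446, 1.229) — y has crossed 1.23
linear interpolation between t=1.600 (1.23604) and t=1.610 (1.22925) → t≈1.609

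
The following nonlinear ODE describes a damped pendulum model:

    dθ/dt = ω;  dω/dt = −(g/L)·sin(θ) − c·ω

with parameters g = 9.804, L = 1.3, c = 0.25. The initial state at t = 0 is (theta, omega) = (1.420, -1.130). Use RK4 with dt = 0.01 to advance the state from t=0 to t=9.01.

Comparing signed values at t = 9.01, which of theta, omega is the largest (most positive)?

largest component: omega

t=0.000: state=(1.420, -1.130)
step 1 (dt=0.01): k1=(-1.130, -7.173), k2=(-1.166, -7.158), k3=(-1.166, -7.158), k4=(-1.202, -7.142); state += dt/6·(k1+2k2+2k3+k4)
t=0.010: state=(1.408, -1.202)
t=0.020: state=(1.396, -1.273)
t=0.030: state=(1.383, -1.344)
continuing one RK4 step at a time; state shown every 50 steps (Δt=0.5):
t=0.500: state=(0.118, -3.487)
t=1.000: state=(-1.176, -1.081)
t=1.500: state=(-0.841, 2.253)
t=2.000: state=(0.546, 2.445)
t=2.500: state=(1.030, -0.641)
t=3.000: state=(0.091, -2.587)
t=3.500: state=(-0.861, -0.717)
t=4.000: state=(-0.515, 1.882)
t=4.500: state=(0.511, 1.584)
t=5.000: state=(0.690, -0.905)
t=5.500: state=(-0.130, -1.856)
t=6.000: state=(-0.665, -0.014)
t=6.500: state=(-0.181, 1.634)
t=7.000: state=(0.509, 0.713)
t=7.500: state=(0.376, -1.129)
t=8.000: state=(-0.292, -1.114)
t=8.500: state=(-0.450, 0.536)
t=9.000: state=(0.073, 1.211)
t=9.010: state=(0.085, 1.202)
compare at T: theta=0.085, omega=1.202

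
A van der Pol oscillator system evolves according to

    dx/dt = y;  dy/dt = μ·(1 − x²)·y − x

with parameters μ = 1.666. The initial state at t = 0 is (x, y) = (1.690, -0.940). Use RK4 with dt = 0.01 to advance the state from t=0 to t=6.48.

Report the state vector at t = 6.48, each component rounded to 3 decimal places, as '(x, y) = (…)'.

t=0.000: state=(1.690, -0.940)
step 1 (dt=0.01): k1=(-0.940, 1.217), k2=(-0.934, 1.178), k3=(-0.934, 1.179), k4=(-0.928, 1.141); state += dt/6·(k1+2k2+2k3+k4)
t=0.010: state=(1.681, -0.928)
t=0.020: state=(1.671, -0.917)
t=0.030: state=(1.662, -0.907)
continuing one RK4 step at a time; state shown every 25 steps (Δt=0.25):
t=0.250: state=(1.478, -0.801)
t=0.500: state=(1.275, -0.842)
t=0.750: state=(1.048, -0.999)
t=1.000: state=(0.763, -1.309)
t=1.250: state=(0.371, -1.889)
t=1.500: state=(-0.215, -2.856)
t=1.750: state=(-1.035, -3.459)
t=2.000: state=(-1.748, -1.940)
t=2.250: state=(-2.010, -0.357)
t=2.500: state=(-2.017, 0.186)
t=2.750: state=(-1.947, 0.342)
t=3.000: state=(-1.853, 0.407)
t=3.250: state=(-1.745, 0.455)
t=3.500: state=(-1.625, 0.508)
t=3.750: state=(-1.490, 0.577)
t=4.000: state=(-1.334, 0.672)
t=4.250: state=(-1.150, 0.816)
t=4.500: state=(-0.919, 1.047)
t=4.750: state=(-0.612, 1.448)
t=5.000: state=(-0.169, 2.164)
t=5.250: state=(0.498, 3.167)
t=5.500: state=(1.327, 3.090)
t=5.750: state=(1.876, 1.228)
t=6.000: state=(2.015, 0.087)
t=6.250: state=(1.985, -0.261)
t=6.480: state=(1.911, -0.366)

(x, y) = (1.911, -0.366)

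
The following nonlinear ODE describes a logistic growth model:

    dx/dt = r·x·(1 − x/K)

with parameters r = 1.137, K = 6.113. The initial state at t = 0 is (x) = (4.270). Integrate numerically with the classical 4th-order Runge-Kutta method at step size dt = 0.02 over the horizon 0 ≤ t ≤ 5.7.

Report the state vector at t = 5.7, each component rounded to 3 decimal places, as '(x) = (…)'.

(x) = (6.109)

t=0.000: state=(4.270)
step 1 (dt=0.02): k1=(1.464), k2=(1.457), k3=(1.457), k4=(1.450); state += dt/6·(k1+2k2+2k3+k4)
t=0.020: state=(4.299)
t=0.040: state=(4.328)
t=0.060: state=(4.357)
continuing one RK4 step at a time; state shown every 10 steps (Δt=0.2):
t=0.200: state=(4.549)
t=0.400: state=(4.799)
t=0.600: state=(5.018)
t=0.800: state=(5.208)
t=1.000: state=(5.370)
t=1.200: state=(5.506)
t=1.400: state=(5.619)
t=1.600: state=(5.713)
t=1.800: state=(5.790)
t=2.000: state=(5.853)
t=2.200: state=(5.904)
t=2.400: state=(5.945)
t=2.600: state=(5.979)
t=2.800: state=(6.006)
t=3.000: state=(6.027)
t=3.200: state=(6.044)
t=3.400: state=(6.058)
t=3.600: state=(6.069)
t=3.800: state=(6.078)
t=4.000: state=(6.085)
t=4.200: state=(6.091)
t=4.400: state=(6.095)
t=4.600: state=(6.099)
t=4.800: state=(6.102)
t=5.000: state=(6.104)
t=5.200: state=(6.106)
t=5.400: state=(6.107)
t=5.600: state=(6.108)
t=5.700: state=(6.109)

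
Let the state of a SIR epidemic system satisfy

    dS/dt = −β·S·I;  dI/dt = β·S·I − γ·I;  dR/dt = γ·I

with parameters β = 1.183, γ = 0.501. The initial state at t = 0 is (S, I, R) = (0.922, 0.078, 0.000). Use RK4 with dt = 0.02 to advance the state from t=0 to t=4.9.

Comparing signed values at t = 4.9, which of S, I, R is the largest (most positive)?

largest component: R

t=0.000: state=(0.922, 0.078, 0.000)
step 1 (dt=0.02): k1=(-0.085, 0.046, 0.039), k2=(-0.085, 0.046, 0.039), k3=(-0.086, 0.046, 0.039), k4=(-0.086, 0.046, 0.040); state += dt/6·(k1+2k2+2k3+k4)
t=0.020: state=(0.920, 0.079, 0.001)
t=0.040: state=(0.919, 0.080, 0.002)
t=0.060: state=(0.917, 0.081, 0.002)
continuing one RK4 step at a time; state shown every 10 steps (Δt=0.2):
t=0.200: state=(0.904, 0.088, 0.008)
t=0.400: state=(0.885, 0.098, 0.018)
t=0.600: state=(0.863, 0.109, 0.028)
t=0.800: state=(0.840, 0.121, 0.039)
t=1.000: state=(0.815, 0.133, 0.052)
t=1.200: state=(0.789, 0.145, 0.066)
t=1.400: state=(0.761, 0.158, 0.081)
t=1.600: state=(0.732, 0.170, 0.098)
t=1.800: state=(0.702, 0.182, 0.115)
t=2.000: state=(0.672, 0.194, 0.134)
t=2.200: state=(0.641, 0.205, 0.154)
t=2.400: state=(0.610, 0.215, 0.175)
t=2.600: state=(0.579, 0.224, 0.197)
t=2.800: state=(0.548, 0.232, 0.220)
t=3.000: state=(0.519, 0.238, 0.244)
t=3.200: state=(0.490, 0.242, 0.268)
t=3.400: state=(0.463, 0.245, 0.292)
t=3.600: state=(0.436, 0.247, 0.317)
t=3.800: state=(0.412, 0.247, 0.342)
t=4.000: state=(0.388, 0.245, 0.366)
t=4.200: state=(0.367, 0.243, 0.391)
t=4.400: state=(0.346, 0.239, 0.415)
t=4.600: state=(0.327, 0.234, 0.439)
t=4.800: state=(0.310, 0.228, 0.462)
t=4.900: state=(0.302, 0.225, 0.473)
compare at T: S=0.302, I=0.225, R=0.473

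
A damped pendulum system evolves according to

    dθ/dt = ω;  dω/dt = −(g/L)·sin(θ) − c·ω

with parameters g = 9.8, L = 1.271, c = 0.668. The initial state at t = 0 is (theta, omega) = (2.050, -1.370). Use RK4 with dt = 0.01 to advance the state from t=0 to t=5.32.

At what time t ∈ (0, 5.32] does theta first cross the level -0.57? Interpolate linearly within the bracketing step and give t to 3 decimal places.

t = 0.821

t=0.000: state=(2.050, -1.370)
step 1 (dt=0.01): k1=(-1.370, -5.927), k2=(-1.400, -5.931), k3=(-1.400, -5.932), k4=(-1.429, -5.936); state += dt/6·(k1+2k2+2k3+k4)
t=0.010: state=(2.036, -1.429)
t=0.020: state=(2.021, -1.489)
t=0.030: state=(2.006, -1.548)
continuing one RK4 step at a time; state shown every 20 steps (Δt=0.2):
t=0.200: state=(1.656, -2.570)
t=0.400: state=(1.030, -3.635)
t=0.600: state=(0.248, -4.017)
t=0.800: state=(-0.502, -3.307)
t=0.820: state=(-0.567, -3.186)
next step: t=0.830: state=(-0.598, -3.122) — theta has crossed -0.57
linear interpolation between t=0.820 (-0.56661) and t=0.830 (-0.59815) → t≈0.821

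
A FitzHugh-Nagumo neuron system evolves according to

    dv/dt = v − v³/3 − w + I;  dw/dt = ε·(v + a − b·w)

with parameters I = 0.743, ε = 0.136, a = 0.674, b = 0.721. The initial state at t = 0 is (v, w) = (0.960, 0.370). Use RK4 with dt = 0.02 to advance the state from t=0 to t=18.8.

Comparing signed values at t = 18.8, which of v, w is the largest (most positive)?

t=0.000: state=(0.960, 0.370)
step 1 (dt=0.02): k1=(1.038, 0.186), k2=(1.037, 0.187), k3=(1.037, 0.187), k4=(1.036, 0.188); state += dt/6·(k1+2k2+2k3+k4)
t=0.020: state=(0.981, 0.374)
t=0.040: state=(1.001, 0.378)
t=0.060: state=(1.022, 0.381)
continuing one RK4 step at a time; state shown every 50 steps (Δt=1):
t=1.000: state=(1.665, 0.603)
t=2.000: state=(1.711, 0.856)
t=3.000: state=(1.610, 1.079)
t=4.000: state=(1.486, 1.266)
t=5.000: state=(1.349, 1.419)
t=6.000: state=(1.194, 1.538)
t=7.000: state=(1.005, 1.624)
t=8.000: state=(0.744, 1.674)
t=9.000: state=(0.287, 1.675)
t=10.000: state=(-0.754, 1.584)
t=11.000: state=(-1.831, 1.341)
t=12.000: state=(-1.899, 1.057)
t=13.000: state=(-1.808, 0.805)
t=14.000: state=(-1.706, 0.590)
t=15.000: state=(-1.603, 0.408)
t=16.000: state=(-1.497, 0.256)
t=17.000: state=(-1.387, 0.133)
t=18.000: state=(-1.271, 0.036)
t=18.800: state=(-1.171, -0.024)
compare at T: v=-1.171, w=-0.024

largest component: w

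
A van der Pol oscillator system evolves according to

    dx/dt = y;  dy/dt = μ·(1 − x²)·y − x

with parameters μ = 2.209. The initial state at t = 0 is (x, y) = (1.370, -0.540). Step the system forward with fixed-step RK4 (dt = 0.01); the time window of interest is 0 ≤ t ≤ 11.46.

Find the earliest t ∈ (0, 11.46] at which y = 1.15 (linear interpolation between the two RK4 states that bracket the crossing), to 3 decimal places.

t=0.000: state=(1.370, -0.540)
step 1 (dt=0.01): k1=(-0.540, -0.324), k2=(-0.542, -0.327), k3=(-0.542, -0.327), k4=(-0.543, -0.330); state += dt/6·(k1+2k2+2k3+k4)
t=0.010: state=(1.365, -0.543)
t=0.020: state=(1.359, -0.547)
t=0.030: state=(1.354, -0.550)
continuing one RK4 step at a time; state shown every 50 steps (Δt=0.5):
t=0.500: state=(1.043, -0.813)
t=1.000: state=(0.458, -1.735)
t=1.500: state=(-1.035, -4.057)
t=2.000: state=(-2.018, -0.137)
t=2.500: state=(-1.930, 0.294)
t=3.000: state=(-1.768, 0.352)
t=3.500: state=(-1.575, 0.425)
t=4.000: state=(-1.333, 0.557)
t=4.500: state=(-0.989, 0.872)
t=4.700: state=(-0.790, 1.141)
next step: t=4.710: state=(-0.779, 1.159) — y has crossed 1.15
linear interpolation between t=4.700 (1.14102) and t=4.710 (1.15863) → t≈4.705

t = 4.705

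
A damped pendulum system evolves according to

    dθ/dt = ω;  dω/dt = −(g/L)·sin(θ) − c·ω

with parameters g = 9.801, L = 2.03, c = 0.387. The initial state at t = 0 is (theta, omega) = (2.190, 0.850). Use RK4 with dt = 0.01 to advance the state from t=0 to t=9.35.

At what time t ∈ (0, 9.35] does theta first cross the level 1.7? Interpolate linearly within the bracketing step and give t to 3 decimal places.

t=0.000: state=(2.190, 0.850)
step 1 (dt=0.01): k1=(0.850, -4.261), k2=(0.829, -4.240), k3=(0.829, -4.241), k4=(0.808, -4.221); state += dt/6·(k1+2k2+2k3+k4)
t=0.010: state=(2.198, 0.808)
t=0.020: state=(2.206, 0.766)
t=0.030: state=(2.214, 0.724)
continuing one RK4 step at a time; state shown every 50 steps (Δt=0.5):
t=0.500: state=(2.136, -1.021)
t=0.780: state=(1.701, -2.102)
next step: t=0.790: state=(1.679, -2.142) — theta has crossed 1.7
linear interpolation between t=0.780 (1.70055) and t=0.790 (1.67933) → t≈0.780

t = 0.780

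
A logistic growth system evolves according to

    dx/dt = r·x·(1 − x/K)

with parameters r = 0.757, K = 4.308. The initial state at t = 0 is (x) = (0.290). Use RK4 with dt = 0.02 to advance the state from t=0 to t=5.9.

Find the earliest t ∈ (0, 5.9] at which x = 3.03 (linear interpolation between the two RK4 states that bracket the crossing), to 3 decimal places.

t=0.000: state=(0.290)
step 1 (dt=0.02): k1=(0.205), k2=(0.206), k3=(0.206), k4=(0.207); state += dt/6·(k1+2k2+2k3+k4)
t=0.020: state=(0.294)
t=0.040: state=(0.298)
t=0.060: state=(0.303)
continuing one RK4 step at a time; state shown every 10 steps (Δt=0.2):
t=0.200: state=(0.334)
t=0.400: state=(0.383)
t=0.600: state=(0.440)
t=0.800: state=(0.503)
t=1.000: state=(0.574)
t=1.200: state=(0.654)
t=1.400: state=(0.743)
t=1.600: state=(0.840)
t=1.800: state=(0.947)
t=2.000: state=(1.064)
t=2.200: state=(1.190)
t=2.400: state=(1.325)
t=2.600: state=(1.467)
t=2.800: state=(1.617)
t=3.000: state=(1.773)
t=3.200: state=(1.933)
t=3.400: state=(2.095)
t=3.600: state=(2.258)
t=3.800: state=(2.420)
t=4.000: state=(2.578)
t=4.200: state=(2.733)
t=4.400: state=(2.881)
t=4.600: state=(3.021)
next step: t=4.620: state=(3.035) — x has crossed 3.03
linear interpolation between t=4.600 (3.02124) and t=4.620 (3.03486) → t≈4.613

t = 4.613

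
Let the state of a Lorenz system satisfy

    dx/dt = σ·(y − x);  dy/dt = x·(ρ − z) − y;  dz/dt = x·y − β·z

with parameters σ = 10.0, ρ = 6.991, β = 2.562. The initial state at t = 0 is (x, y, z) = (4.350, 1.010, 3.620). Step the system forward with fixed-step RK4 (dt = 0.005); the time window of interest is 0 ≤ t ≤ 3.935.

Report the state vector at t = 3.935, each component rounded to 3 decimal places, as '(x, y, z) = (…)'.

t=0.000: state=(4.350, 1.010, 3.620)
step 1 (dt=0.005): k1=(-33.400, 13.654, -4.881), k2=(-32.224, 13.390, -4.788), k3=(-32.260, 13.400, -4.789), k4=(-31.117, 13.143, -4.702); state += dt/6·(k1+2k2+2k3+k4)
t=0.005: state=(4.189, 1.077, 3.596)
t=0.010: state=(4.039, 1.141, 3.573)
t=0.015: state=(3.899, 1.204, 3.551)
continuing one RK4 step at a time; state shown every 40 steps (Δt=0.2):
t=0.200: state=(2.519, 2.750, 3.040)
t=0.400: state=(3.593, 4.314, 3.538)
t=0.600: state=(4.959, 5.455, 5.592)
t=0.800: state=(5.075, 4.687, 7.556)
t=1.000: state=(3.930, 3.347, 7.285)
t=1.200: state=(3.137, 2.948, 6.008)
t=1.400: state=(3.117, 3.260, 5.077)
t=1.600: state=(3.603, 3.916, 4.936)
t=1.800: state=(4.213, 4.462, 5.583)
t=2.000: state=(4.442, 4.404, 6.425)
t=2.200: state=(4.134, 3.908, 6.643)
t=2.400: state=(3.723, 3.571, 6.236)
t=2.600: state=(3.582, 3.593, 5.750)
t=2.800: state=(3.727, 3.845, 5.566)
t=3.000: state=(3.980, 4.095, 5.749)
t=3.200: state=(4.122, 4.140, 6.084)
t=3.400: state=(4.055, 3.982, 6.253)
t=3.600: state=(3.890, 3.814, 6.157)
t=3.800: state=(3.792, 3.775, 5.953)
t=3.935: state=(3.798, 3.822, 5.854)

(x, y, z) = (3.798, 3.822, 5.854)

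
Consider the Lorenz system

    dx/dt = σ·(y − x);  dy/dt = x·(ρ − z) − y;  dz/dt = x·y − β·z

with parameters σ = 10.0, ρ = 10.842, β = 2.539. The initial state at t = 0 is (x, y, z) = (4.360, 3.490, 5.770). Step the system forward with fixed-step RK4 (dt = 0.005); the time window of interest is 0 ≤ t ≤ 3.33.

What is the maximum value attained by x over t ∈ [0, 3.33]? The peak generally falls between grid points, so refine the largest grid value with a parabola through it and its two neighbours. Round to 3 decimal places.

t=0.000: state=(4.360, 3.490, 5.770)
step 1 (dt=0.005): k1=(-8.700, 18.624, 0.566), k2=(-8.017, 18.461, 0.689), k3=(-8.038, 18.469, 0.692), k4=(-7.375, 18.313, 0.816); state += dt/6·(k1+2k2+2k3+k4)
t=0.005: state=(4.320, 3.582, 5.773)
t=0.010: state=(4.286, 3.673, 5.778)
t=0.015: state=(4.258, 3.763, 5.784)
continuing one RK4 step at a time; state shown every 40 steps (Δt=0.2):
t=0.200: state=(5.450, 6.617, 7.359)
t=0.400: state=(6.914, 6.775, 11.689)
t=0.600: state=(5.076, 3.874, 12.015)
t=0.800: state=(3.522, 3.239, 9.374)
t=1.000: state=(3.774, 4.248, 7.692)
t=1.200: state=(5.145, 5.929, 8.275)
t=1.400: state=(6.163, 6.202, 10.742)
t=1.600: state=(5.280, 4.569, 11.351)
t=1.800: state=(4.186, 3.914, 9.791)
t=2.000: state=(4.239, 4.528, 8.590)
t=2.200: state=(5.096, 5.575, 8.925)
t=2.400: state=(5.700, 5.729, 10.361)
t=2.600: state=(5.217, 4.807, 10.782)
t=2.800: state=(4.537, 4.346, 9.871)
t=3.000: state=(4.543, 4.721, 9.100)
t=3.200: state=(5.072, 5.359, 9.315)
t=3.330: state=(5.366, 5.505, 9.870)
largest grid value and its neighbours: x(0.385)=6.92244, x(0.390)=6.92251, x(0.395)=6.91976
parabola through these three points peaks at t≈0.388 with x≈6.92283

max x = 6.923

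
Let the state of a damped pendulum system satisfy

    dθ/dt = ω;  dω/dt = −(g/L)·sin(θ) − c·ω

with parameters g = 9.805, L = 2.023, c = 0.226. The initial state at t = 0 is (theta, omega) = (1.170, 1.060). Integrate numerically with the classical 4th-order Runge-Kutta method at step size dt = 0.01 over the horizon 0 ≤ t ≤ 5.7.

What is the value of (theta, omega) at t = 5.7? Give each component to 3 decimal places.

t=0.000: state=(1.170, 1.060)
step 1 (dt=0.01): k1=(1.060, -4.702), k2=(1.036, -4.707), k3=(1.036, -4.707), k4=(1.013, -4.711); state += dt/6·(k1+2k2+2k3+k4)
t=0.010: state=(1.180, 1.013)
t=0.020: state=(1.190, 0.966)
t=0.030: state=(1.200, 0.919)
continuing one RK4 step at a time; state shown every 20 steps (Δt=0.2):
t=0.200: state=(1.287, 0.116)
t=0.400: state=(1.219, -0.794)
t=0.600: state=(0.976, -1.606)
t=0.800: state=(0.590, -2.205)
t=1.000: state=(0.119, -2.436)
t=1.200: state=(-0.353, -2.213)
t=1.400: state=(-0.741, -1.616)
t=1.600: state=(-0.986, -0.817)
t=1.800: state=(-1.064, 0.036)
t=2.000: state=(-0.975, 0.848)
t=2.200: state=(-0.734, 1.530)
t=2.400: state=(-0.379, 1.965)
t=2.600: state=(0.028, 2.042)
t=2.800: state=(0.412, 1.740)
t=3.000: state=(0.705, 1.154)
t=3.200: state=(0.864, 0.426)
t=3.400: state=(0.874, -0.325)
t=3.600: state=(0.739, -1.001)
t=3.800: state=(0.485, -1.506)
t=4.000: state=(0.155, -1.739)
t=4.200: state=(-0.188, -1.644)
t=4.400: state=(-0.482, -1.253)
t=4.600: state=(-0.677, -0.671)
t=4.800: state=(-0.746, -0.015)
t=5.000: state=(-0.685, 0.614)
t=5.200: state=(-0.508, 1.125)
t=5.400: state=(-0.249, 1.428)
t=5.600: state=(0.045, 1.460)
t=5.700: state=(0.187, 1.372)

(theta, omega) = (0.187, 1.372)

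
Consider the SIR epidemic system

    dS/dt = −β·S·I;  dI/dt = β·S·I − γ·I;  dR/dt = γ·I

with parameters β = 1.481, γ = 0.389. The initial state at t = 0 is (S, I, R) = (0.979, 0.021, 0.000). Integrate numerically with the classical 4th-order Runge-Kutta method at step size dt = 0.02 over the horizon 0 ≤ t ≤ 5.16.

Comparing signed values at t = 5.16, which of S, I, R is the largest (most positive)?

t=0.000: state=(0.979, 0.021, 0.000)
step 1 (dt=0.02): k1=(-0.030, 0.022, 0.008), k2=(-0.031, 0.023, 0.008), k3=(-0.031, 0.023, 0.008), k4=(-0.031, 0.023, 0.008); state += dt/6·(k1+2k2+2k3+k4)
t=0.020: state=(0.978, 0.021, 0.000)
t=0.040: state=(0.978, 0.022, 0.000)
t=0.060: state=(0.977, 0.022, 0.001)
continuing one RK4 step at a time; state shown every 10 steps (Δt=0.2):
t=0.200: state=(0.972, 0.026, 0.002)
t=0.400: state=(0.964, 0.032, 0.004)
t=0.600: state=(0.954, 0.039, 0.007)
t=0.800: state=(0.942, 0.048, 0.010)
t=1.000: state=(0.927, 0.059, 0.014)
t=1.200: state=(0.909, 0.071, 0.019)
t=1.400: state=(0.888, 0.086, 0.026)
t=1.600: state=(0.864, 0.103, 0.033)
t=1.800: state=(0.835, 0.123, 0.042)
t=2.000: state=(0.803, 0.145, 0.052)
t=2.200: state=(0.767, 0.169, 0.064)
t=2.400: state=(0.726, 0.195, 0.078)
t=2.600: state=(0.683, 0.223, 0.095)
t=2.800: state=(0.637, 0.250, 0.113)
t=3.000: state=(0.589, 0.278, 0.134)
t=3.200: state=(0.540, 0.304, 0.156)
t=3.400: state=(0.492, 0.327, 0.181)
t=3.600: state=(0.445, 0.348, 0.207)
t=3.800: state=(0.400, 0.365, 0.235)
t=4.000: state=(0.359, 0.378, 0.264)
t=4.200: state=(0.320, 0.386, 0.294)
t=4.400: state=(0.285, 0.391, 0.324)
t=4.600: state=(0.254, 0.392, 0.354)
t=4.800: state=(0.226, 0.389, 0.385)
t=5.000: state=(0.202, 0.383, 0.415)
t=5.160: state=(0.184, 0.377, 0.438)
compare at T: S=0.184, I=0.377, R=0.438

largest component: R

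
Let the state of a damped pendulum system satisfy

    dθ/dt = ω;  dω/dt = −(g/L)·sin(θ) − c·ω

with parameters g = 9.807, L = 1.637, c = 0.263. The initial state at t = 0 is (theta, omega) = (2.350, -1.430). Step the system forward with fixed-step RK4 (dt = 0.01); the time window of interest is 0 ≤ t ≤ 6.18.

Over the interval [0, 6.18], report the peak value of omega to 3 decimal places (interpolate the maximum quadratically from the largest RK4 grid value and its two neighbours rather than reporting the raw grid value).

max omega = 3.562

t=0.000: state=(2.350, -1.430)
step 1 (dt=0.01): k1=(-1.430, -3.886), k2=(-1.449, -3.911), k3=(-1.450, -3.911), k4=(-1.469, -3.937); state += dt/6·(k1+2k2+2k3+k4)
t=0.010: state=(2.336, -1.469)
t=0.020: state=(2.321, -1.509)
t=0.030: state=(2.305, -1.549)
continuing one RK4 step at a time; state shown every 20 steps (Δt=0.2):
t=0.200: state=(1.979, -2.310)
t=0.400: state=(1.416, -3.332)
t=0.600: state=(0.660, -4.149)
t=0.800: state=(-0.191, -4.195)
t=1.000: state=(-0.957, -3.345)
t=1.200: state=(-1.502, -2.079)
t=1.400: state=(-1.789, -0.814)
t=1.600: state=(-1.834, 0.355)
t=1.800: state=(-1.650, 1.481)
t=2.000: state=(-1.244, 2.558)
t=2.200: state=(-0.644, 3.366)
t=2.400: state=(0.058, 3.523)
t=2.600: state=(0.711, 2.898)
t=2.800: state=(1.185, 1.797)
t=3.000: state=(1.423, 0.575)
t=3.200: state=(1.418, -0.612)
t=3.400: state=(1.184, -1.708)
t=3.600: state=(0.749, -2.582)
t=3.800: state=(0.184, -2.971)
t=4.000: state=(-0.394, -2.690)
t=4.200: state=(-0.855, -1.861)
t=4.400: state=(-1.122, -0.781)
t=4.600: state=(-1.166, 0.330)
t=4.800: state=(-0.996, 1.350)
t=5.000: state=(-0.641, 2.138)
t=5.200: state=(-0.170, 2.489)
t=5.400: state=(0.316, 2.270)
t=5.600: state=(0.706, 1.573)
t=5.800: state=(0.929, 0.630)
t=6.000: state=(0.955, -0.358)
t=6.180: state=(0.816, -1.164)
largest grid value and its neighbours: omega(2.330)=3.56096, omega(2.340)=3.56190, omega(2.350)=3.56072
parabola through these three points peaks at t≈2.339 with omega≈3.56190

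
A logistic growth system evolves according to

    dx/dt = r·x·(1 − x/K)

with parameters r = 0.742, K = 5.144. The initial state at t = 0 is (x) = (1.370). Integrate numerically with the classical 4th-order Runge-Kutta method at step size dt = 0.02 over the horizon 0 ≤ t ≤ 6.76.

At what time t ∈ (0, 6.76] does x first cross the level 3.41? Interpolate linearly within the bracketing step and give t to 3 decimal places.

t = 2.277

t=0.000: state=(1.370)
step 1 (dt=0.02): k1=(0.746), k2=(0.748), k3=(0.748), k4=(0.751); state += dt/6·(k1+2k2+2k3+k4)
t=0.020: state=(1.385)
t=0.040: state=(1.400)
t=0.060: state=(1.415)
continuing one RK4 step at a time; state shown every 25 steps (Δt=0.5):
t=0.500: state=(1.773)
t=1.000: state=(2.225)
t=1.500: state=(2.700)
t=2.000: state=(3.166)
t=2.260: state=(3.395)
next step: t=2.280: state=(3.412) — x has crossed 3.41
linear interpolation between t=2.260 (3.39539) and t=2.280 (3.41247) → t≈2.277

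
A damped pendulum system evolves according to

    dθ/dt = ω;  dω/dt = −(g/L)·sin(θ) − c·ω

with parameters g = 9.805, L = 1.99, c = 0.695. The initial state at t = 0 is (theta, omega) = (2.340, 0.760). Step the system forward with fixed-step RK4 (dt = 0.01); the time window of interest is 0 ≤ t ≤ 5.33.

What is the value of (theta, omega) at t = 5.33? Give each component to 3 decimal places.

t=0.000: state=(2.340, 0.760)
step 1 (dt=0.01): k1=(0.760, -4.068), k2=(0.740, -4.041), k3=(0.740, -4.041), k4=(0.720, -4.015); state += dt/6·(k1+2k2+2k3+k4)
t=0.010: state=(2.347, 0.720)
t=0.020: state=(2.354, 0.680)
t=0.030: state=(2.361, 0.640)
continuing one RK4 step at a time; state shown every 20 steps (Δt=0.2):
t=0.200: state=(2.417, 0.034)
t=0.400: state=(2.360, -0.593)
t=0.600: state=(2.180, -1.214)
t=0.800: state=(1.872, -1.876)
t=1.000: state=(1.429, -2.542)
t=1.200: state=(0.866, -3.041)
t=1.400: state=(0.241, -3.117)
t=1.600: state=(-0.344, -2.653)
t=1.800: state=(-0.794, -1.802)
t=2.000: state=(-1.057, -0.825)
t=2.200: state=(-1.127, 0.106)
t=2.400: state=(-1.023, 0.906)
t=2.600: state=(-0.778, 1.512)
t=2.800: state=(-0.437, 1.839)
t=3.000: state=(-0.065, 1.824)
t=3.200: state=(0.270, 1.484)
t=3.400: state=(0.514, 0.931)
t=3.600: state=(0.638, 0.300)
t=3.800: state=(0.637, -0.294)
t=4.000: state=(0.528, -0.767)
t=4.200: state=(0.342, -1.057)
t=4.400: state=(0.120, -1.129)
t=4.600: state=(-0.095, -0.990)
t=4.800: state=(-0.265, -0.690)
t=5.000: state=(-0.366, -0.309)
t=5.200: state=(-0.388, 0.075)
t=5.330: state=(-0.364, 0.295)

(theta, omega) = (-0.364, 0.295)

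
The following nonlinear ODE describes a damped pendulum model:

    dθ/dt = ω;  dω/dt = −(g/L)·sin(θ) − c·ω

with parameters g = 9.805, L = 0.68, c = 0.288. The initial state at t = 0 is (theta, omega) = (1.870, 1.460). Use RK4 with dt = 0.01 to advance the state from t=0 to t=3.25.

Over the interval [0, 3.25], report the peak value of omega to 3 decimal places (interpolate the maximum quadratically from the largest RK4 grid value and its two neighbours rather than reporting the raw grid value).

t=0.000: state=(1.870, 1.460)
step 1 (dt=0.01): k1=(1.460, -14.199), k2=(1.389, -14.147), k3=(1.389, -14.149), k4=(1.319, -14.098); state += dt/6·(k1+2k2+2k3+k4)
t=0.010: state=(1.884, 1.319)
t=0.020: state=(1.896, 1.178)
t=0.030: state=(1.907, 1.038)
continuing one RK4 step at a time; state shown every 20 steps (Δt=0.2):
t=0.200: state=(1.888, -1.250)
t=0.400: state=(1.369, -3.937)
t=0.600: state=(0.363, -5.807)
t=0.800: state=(-0.759, -4.904)
t=1.000: state=(-1.472, -2.108)
t=1.200: state=(-1.599, 0.810)
t=1.400: state=(-1.160, 3.513)
t=1.600: state=(-0.262, 5.132)
t=1.800: state=(0.714, 4.188)
t=2.000: state=(1.299, 1.552)
t=2.200: state=(1.325, -1.274)
t=2.400: state=(0.816, -3.683)
t=2.600: state=(-0.044, -4.525)
t=2.800: state=(-0.833, -3.041)
t=3.000: state=(-1.188, -0.446)
t=3.200: state=(-1.014, 2.125)
t=3.250: state=(-0.893, 2.679)
largest grid value and its neighbours: omega(1.620)=5.16284, omega(1.630)=5.16717, omega(1.640)=5.16410
parabola through these three points peaks at t≈1.631 with omega≈5.16720

max omega = 5.167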